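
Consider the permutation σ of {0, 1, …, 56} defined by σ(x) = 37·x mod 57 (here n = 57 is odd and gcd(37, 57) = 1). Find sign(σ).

-1

Start at x=37: 37 → 1 → 37 (one orbit).
30 cycles of lengths [2, 2, 2, 2, 2, 2, 2, 2, 2, 2, 2, 2, 2, 2, 2, 2, 2, 2, 2, 2, 2, 2, 2, 2, 2, 2, 2, 1, 1, 1].
sign(π) = (−1)^{n − #cycles} = (−1)^{57−30} = (−1)^27 = -1.
Via Zolotarev, sign(π_{37}) = (37|57) = -1.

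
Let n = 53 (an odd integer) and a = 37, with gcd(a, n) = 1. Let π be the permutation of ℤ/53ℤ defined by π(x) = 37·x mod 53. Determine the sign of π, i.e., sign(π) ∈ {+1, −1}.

Start at x=36: 36 → 7 → 47 → 43 → 1 → 37 → 44 → … (one orbit).
The orbit structure of x ↦ 37x mod 53: 3 orbits of sizes [26, 26, 1].
With 3 cycles on 53 points, sign = (−1)^{53−3} = +1.
Check: (37/53) = +1 by Zolotarev.

+1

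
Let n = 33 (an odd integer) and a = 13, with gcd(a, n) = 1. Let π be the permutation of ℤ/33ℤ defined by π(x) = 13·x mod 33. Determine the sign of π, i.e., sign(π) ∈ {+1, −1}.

-1

Trace 10: π^k(10) = [10, 31, 7, 25, 28, 1, 13] for k=0..6.
6 cycles of lengths [10, 10, 10, 1, 1, 1].
6 cycles on 33: each ℓ→(−1)^(ℓ−1), product (−1)^27 = -1.
Check: (13/33) = -1 by Zolotarev.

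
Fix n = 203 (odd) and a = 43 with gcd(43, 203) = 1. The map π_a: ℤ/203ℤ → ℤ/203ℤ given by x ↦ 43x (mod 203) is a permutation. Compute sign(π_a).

Start at x=64: 64 → 113 → 190 → 50 → 120 → 85 → 1 → … (one orbit).
Cycle lengths of π_43 on ℤ/203ℤ: [28, 28, 28, 28, 28, 28, 28, 1, 1, 1, 1, 1, 1, 1]; 14 cycles in total.
Σ(ℓ_i−1) = 203−14 = 189; sign = (−1)^189 = -1.

-1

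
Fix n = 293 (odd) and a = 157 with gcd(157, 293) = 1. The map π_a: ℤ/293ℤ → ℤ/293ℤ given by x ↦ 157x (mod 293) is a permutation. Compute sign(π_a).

Start at x=9: 9 → 241 → 40 → 127 → 15 → 11 → 262 → … (one orbit).
The orbit structure of x ↦ 157x mod 293: 2 orbits of sizes [292, 1].
293 − 2 = 291 transpositions; sign(π) = (−1)^291 = -1.

-1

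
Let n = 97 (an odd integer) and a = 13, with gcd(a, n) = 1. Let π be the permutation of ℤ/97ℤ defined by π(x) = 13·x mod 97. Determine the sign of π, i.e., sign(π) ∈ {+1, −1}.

Orbit of 95 under x↦13x: [95, 71, 50, 68, 11, 46, 16]… (length divides ord_97(13)).
2 cycles of lengths [96, 1].
sign(π) = (−1)^{n − #cycles} = (−1)^{97−2} = (−1)^95 = -1.
Check: (13/97) = -1 by Zolotarev.

-1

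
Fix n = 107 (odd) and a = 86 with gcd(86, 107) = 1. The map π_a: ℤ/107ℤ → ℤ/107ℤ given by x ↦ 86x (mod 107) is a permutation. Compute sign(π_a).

Orbit of 102 under x↦86x: [102, 105, 42, 81, 11, 90, 36]… (length divides ord_107(86)).
π_86 has 3 disjoint cycles with lengths [53, 53, 1] on {0,…,106}.
3 cycles on 107: each ℓ→(−1)^(ℓ−1), product (−1)^104 = +1.
The Jacobi symbol (86|107) = +1 (Zolotarev) agrees.

+1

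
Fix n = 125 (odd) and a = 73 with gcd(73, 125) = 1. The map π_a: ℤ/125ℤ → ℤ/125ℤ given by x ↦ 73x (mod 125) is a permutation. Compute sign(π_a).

-1

Start at x=109: 109 → 82 → 111 → 103 → 19 → 12 → 1 → … (one orbit).
Cycle type of π: 100 + 20 + 4 + 1; total 4 cycles.
sign(π) = (−1)^{n − #cycles} = (−1)^{125−4} = (−1)^121 = -1.
The Jacobi symbol (73|125) = -1 (Zolotarev) agrees.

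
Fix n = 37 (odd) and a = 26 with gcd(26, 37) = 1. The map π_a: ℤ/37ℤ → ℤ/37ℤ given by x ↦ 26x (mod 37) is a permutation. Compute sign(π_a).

Trace 26: π^k(26) = [26, 10, 1] for k=0..2.
Decompose π into cycles: lengths [3, 3, 3, 3, 3, 3, 3, 3, 3, 3, 3, 3, 1] (13 cycles, including the fixed point 0).
13 cycles on 37: each ℓ→(−1)^(ℓ−1), product (−1)^24 = +1.
Check: (26/37) = +1 by Zolotarev.

+1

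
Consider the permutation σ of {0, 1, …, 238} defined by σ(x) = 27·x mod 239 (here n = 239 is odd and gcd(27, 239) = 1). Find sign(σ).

+1

Trace 155: π^k(155) = [155, 122, 187, 30, 93, 121, 160] for k=0..6.
Decompose π into cycles: lengths [119, 119, 1] (3 cycles, including the fixed point 0).
With 3 cycles on 239 points, sign = (−1)^{239−3} = +1.
Check: (27/239) = +1 by Zolotarev.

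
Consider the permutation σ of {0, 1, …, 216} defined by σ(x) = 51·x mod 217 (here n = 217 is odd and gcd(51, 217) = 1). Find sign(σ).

Orbit of 200 under x↦51x: [200, 1, 51, 214, 64, 9, 25]… (length divides ord_217(51)).
Cycle type of π: 15×14 + 3×2 + 1; total 17 cycles.
n − c = 217 − 17 = 200; sign = (−1)^200 = +1.
The Jacobi symbol (51|217) = +1 (Zolotarev) agrees.

+1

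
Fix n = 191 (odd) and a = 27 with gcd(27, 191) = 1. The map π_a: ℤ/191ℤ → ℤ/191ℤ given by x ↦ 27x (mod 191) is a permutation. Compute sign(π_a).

Trace 156: π^k(156) = [156, 10, 79, 32, 100, 26, 129] for k=0..6.
Cycle lengths of π_27 on ℤ/191ℤ: [95, 95, 1]; 3 cycles in total.
sign(π) = (−1)^{n − #cycles} = (−1)^{191−3} = (−1)^188 = +1.

+1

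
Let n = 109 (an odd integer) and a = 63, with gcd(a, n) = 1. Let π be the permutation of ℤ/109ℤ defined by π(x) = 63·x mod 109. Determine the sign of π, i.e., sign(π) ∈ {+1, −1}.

Trace 63: π^k(63) = [63, 45, 1] for k=0..2.
Decompose π into cycles: lengths [3, 3, 3, 3, 3, 3, 3, 3, 3, 3, 3, 3, 3, 3, 3, 3, 3, 3, 3, 3, 3, 3, 3, 3, 3, 3, 3, 3, 3, 3, 3, 3, 3, 3, 3, 3, 1] (37 cycles, including the fixed point 0).
With 37 cycles on 109 points, sign = (−1)^{109−37} = +1.
The Jacobi symbol (63|109) = +1 (Zolotarev) agrees.

+1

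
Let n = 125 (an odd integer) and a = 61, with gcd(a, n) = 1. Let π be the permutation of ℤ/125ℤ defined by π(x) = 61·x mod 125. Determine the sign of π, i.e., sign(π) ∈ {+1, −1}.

Start at x=6: 6 → 116 → 76 → 11 → 46 → 56 → 41 → … (one orbit).
The orbit structure of x ↦ 61x mod 125: 13 orbits of sizes [25, 25, 25, 25, 5, 5, 5, 5, 1, 1, 1, 1, 1].
sign(π) = (−1)^{n − #cycles} = (−1)^{125−13} = (−1)^112 = +1.
(61|125)_J = +1 (Zolotarev's lemma cross-check).

+1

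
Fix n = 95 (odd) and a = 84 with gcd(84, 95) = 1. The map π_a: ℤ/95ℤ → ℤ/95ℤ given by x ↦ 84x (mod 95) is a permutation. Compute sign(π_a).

Trace 94: π^k(94) = [94, 11, 69, 1, 84, 26] for k=0..5.
The orbit structure of x ↦ 84x mod 95: 18 orbits of sizes [6, 6, 6, 6, 6, 6, 6, 6, 6, 6, 6, 6, 6, 6, 6, 2, 2, 1].
95 − 18 = 77 transpositions; sign(π) = (−1)^77 = -1.
The Jacobi symbol (84|95) = -1 (Zolotarev) agrees.

-1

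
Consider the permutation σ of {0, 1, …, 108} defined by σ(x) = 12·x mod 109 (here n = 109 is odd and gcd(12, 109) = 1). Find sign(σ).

Trace 93: π^k(93) = [93, 26, 94, 38, 20, 22, 46] for k=0..6.
3 cycles of lengths [54, 54, 1].
109 − 3 = 106 transpositions; sign(π) = (−1)^106 = +1.

+1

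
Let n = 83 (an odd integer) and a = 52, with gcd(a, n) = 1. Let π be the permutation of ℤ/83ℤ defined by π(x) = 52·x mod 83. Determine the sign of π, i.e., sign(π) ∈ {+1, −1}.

Trace 53: π^k(53) = [53, 17, 54, 69, 19, 75, 82] for k=0..6.
Cycle type of π: 82 + 1; total 2 cycles.
With 2 cycles on 83 points, sign = (−1)^{83−2} = -1.

-1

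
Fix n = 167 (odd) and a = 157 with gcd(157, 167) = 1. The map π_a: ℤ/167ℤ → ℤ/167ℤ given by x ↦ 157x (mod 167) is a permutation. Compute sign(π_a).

Orbit of 63 under x↦157x: [63, 38, 121, 126, 76, 75, 85]… (length divides ord_167(157)).
Decompose π into cycles: lengths [83, 83, 1] (3 cycles, including the fixed point 0).
3 cycles on 167: each ℓ→(−1)^(ℓ−1), product (−1)^164 = +1.
The Jacobi symbol (157|167) = +1 (Zolotarev) agrees.

+1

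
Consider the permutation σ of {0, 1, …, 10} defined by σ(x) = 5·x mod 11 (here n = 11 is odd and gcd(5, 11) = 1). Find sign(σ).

+1

Orbit of 9 under x↦5x: [9, 1, 5, 3, 4]… (length divides ord_11(5)).
3 cycles of lengths [5, 5, 1].
n − c = 11 − 3 = 8; sign = (−1)^8 = +1.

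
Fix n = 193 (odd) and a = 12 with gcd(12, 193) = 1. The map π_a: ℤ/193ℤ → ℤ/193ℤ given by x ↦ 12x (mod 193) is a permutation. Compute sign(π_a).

+1

Start at x=192: 192 → 181 → 49 → 9 → 108 → 138 → 112 → … (one orbit).
Decompose π into cycles: lengths [24, 24, 24, 24, 24, 24, 24, 24, 1] (9 cycles, including the fixed point 0).
193 − 9 = 184 transpositions; sign(π) = (−1)^184 = +1.
Zolotarev: (12|193) = +1, matching the cycle-count sign.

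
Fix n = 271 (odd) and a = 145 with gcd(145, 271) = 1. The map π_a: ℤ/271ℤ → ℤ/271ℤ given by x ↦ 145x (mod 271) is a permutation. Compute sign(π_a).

-1

Orbit of 270 under x↦145x: [270, 126, 113, 125, 239, 238, 93]… (length divides ord_271(145)).
6 cycles of lengths [54, 54, 54, 54, 54, 1].
Σ(ℓ_i−1) = 271−6 = 265; sign = (−1)^265 = -1.
Zolotarev: (145|271) = -1, matching the cycle-count sign.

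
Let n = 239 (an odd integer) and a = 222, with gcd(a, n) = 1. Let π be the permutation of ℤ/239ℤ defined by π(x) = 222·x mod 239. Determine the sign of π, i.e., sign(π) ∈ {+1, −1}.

Start at x=171: 171 → 200 → 185 → 201 → 168 → 12 → 35 → … (one orbit).
The orbit structure of x ↦ 222x mod 239: 2 orbits of sizes [238, 1].
239 − 2 = 237 transpositions; sign(π) = (−1)^237 = -1.

-1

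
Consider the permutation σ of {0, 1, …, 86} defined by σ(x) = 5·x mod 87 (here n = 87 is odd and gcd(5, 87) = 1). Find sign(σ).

-1

Trace 35: π^k(35) = [35, 1, 5, 25, 38, 16, 80] for k=0..6.
Cycle lengths of π_5 on ℤ/87ℤ: [14, 14, 14, 14, 14, 14, 2, 1]; 8 cycles in total.
With 8 cycles on 87 points, sign = (−1)^{87−8} = -1.
Check: (5/87) = -1 by Zolotarev.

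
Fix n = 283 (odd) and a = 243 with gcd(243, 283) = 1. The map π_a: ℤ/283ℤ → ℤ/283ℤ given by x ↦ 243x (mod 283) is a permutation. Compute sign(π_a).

-1

Orbit of 122 under x↦243x: [122, 214, 213, 253, 68, 110, 128]… (length divides ord_283(243)).
The orbit structure of x ↦ 243x mod 283: 2 orbits of sizes [282, 1].
Σ(ℓ_i−1) = 283−2 = 281; sign = (−1)^281 = -1.
(243|283)_J = -1 (Zolotarev's lemma cross-check).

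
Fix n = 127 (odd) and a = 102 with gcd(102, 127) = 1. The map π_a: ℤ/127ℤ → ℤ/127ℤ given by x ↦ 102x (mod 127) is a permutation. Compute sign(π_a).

-1

Orbit of 95 under x↦102x: [95, 38, 66, 1, 102, 117, 123]… (length divides ord_127(102)).
Cycle lengths of π_102 on ℤ/127ℤ: [42, 42, 42, 1]; 4 cycles in total.
4 cycles on 127: each ℓ→(−1)^(ℓ−1), product (−1)^123 = -1.
The Jacobi symbol (102|127) = -1 (Zolotarev) agrees.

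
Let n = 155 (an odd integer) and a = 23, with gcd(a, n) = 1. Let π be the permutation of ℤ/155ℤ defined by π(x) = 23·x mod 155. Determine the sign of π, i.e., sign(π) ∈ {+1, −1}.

Orbit of 77 under x↦23x: [77, 66, 123, 39, 122, 16, 58]… (length divides ord_155(23)).
11 cycles of lengths [20, 20, 20, 20, 20, 20, 10, 10, 10, 4, 1].
11 cycles on 155: each ℓ→(−1)^(ℓ−1), product (−1)^144 = +1.
Check: (23/155) = +1 by Zolotarev.

+1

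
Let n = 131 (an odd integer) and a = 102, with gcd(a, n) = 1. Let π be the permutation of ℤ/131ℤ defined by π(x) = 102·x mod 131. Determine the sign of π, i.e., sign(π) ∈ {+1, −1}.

Start at x=114: 114 → 100 → 113 → 129 → 58 → 21 → 46 → … (one orbit).
3 cycles of lengths [65, 65, 1].
131 − 3 = 128 transpositions; sign(π) = (−1)^128 = +1.

+1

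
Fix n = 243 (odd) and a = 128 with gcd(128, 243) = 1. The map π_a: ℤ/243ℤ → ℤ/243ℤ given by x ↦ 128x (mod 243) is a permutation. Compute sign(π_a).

Start at x=220: 220 → 215 → 61 → 32 → 208 → 137 → 40 → … (one orbit).
The orbit structure of x ↦ 128x mod 243: 6 orbits of sizes [162, 54, 18, 6, 2, 1].
n − c = 243 − 6 = 237; sign = (−1)^237 = -1.

-1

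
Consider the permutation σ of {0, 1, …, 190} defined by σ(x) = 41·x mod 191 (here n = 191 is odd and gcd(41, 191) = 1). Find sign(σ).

-1

Orbit of 136 under x↦41x: [136, 37, 180, 122, 36, 139, 160]… (length divides ord_191(41)).
Cycle lengths of π_41 on ℤ/191ℤ: [38, 38, 38, 38, 38, 1]; 6 cycles in total.
With 6 cycles on 191 points, sign = (−1)^{191−6} = -1.
The Jacobi symbol (41|191) = -1 (Zolotarev) agrees.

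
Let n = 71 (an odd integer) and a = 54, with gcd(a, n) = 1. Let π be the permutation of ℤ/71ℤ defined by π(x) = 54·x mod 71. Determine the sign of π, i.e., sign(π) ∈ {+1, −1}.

+1

Start at x=54: 54 → 5 → 57 → 25 → 1 → 54 (one orbit).
Cycle lengths of π_54 on ℤ/71ℤ: [5, 5, 5, 5, 5, 5, 5, 5, 5, 5, 5, 5, 5, 5, 1]; 15 cycles in total.
With 15 cycles on 71 points, sign = (−1)^{71−15} = +1.
(54|71)_J = +1 (Zolotarev's lemma cross-check).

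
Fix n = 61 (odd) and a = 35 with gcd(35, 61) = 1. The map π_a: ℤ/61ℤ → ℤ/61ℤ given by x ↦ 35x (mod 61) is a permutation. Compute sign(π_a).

Start at x=10: 10 → 45 → 50 → 42 → 6 → 27 → 30 → … (one orbit).
Cycle lengths of π_35 on ℤ/61ℤ: [60, 1]; 2 cycles in total.
Σ(ℓ_i−1) = 61−2 = 59; sign = (−1)^59 = -1.

-1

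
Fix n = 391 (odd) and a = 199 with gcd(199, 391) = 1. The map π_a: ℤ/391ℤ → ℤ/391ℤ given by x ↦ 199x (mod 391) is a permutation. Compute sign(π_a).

Start at x=56: 56 → 196 → 295 → 55 → 388 → 185 → 61 → … (one orbit).
5 cycles of lengths [176, 176, 22, 16, 1].
391 − 5 = 386 transpositions; sign(π) = (−1)^386 = +1.
Zolotarev: (199|391) = +1, matching the cycle-count sign.

+1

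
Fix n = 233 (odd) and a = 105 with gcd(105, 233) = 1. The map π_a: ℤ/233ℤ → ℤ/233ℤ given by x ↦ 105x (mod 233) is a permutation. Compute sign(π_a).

+1

Orbit of 4 under x↦105x: [4, 187, 63, 91, 2, 210, 148]… (length divides ord_233(105)).
The orbit structure of x ↦ 105x mod 233: 5 orbits of sizes [58, 58, 58, 58, 1].
Σ(ℓ_i−1) = 233−5 = 228; sign = (−1)^228 = +1.
Via Zolotarev, sign(π_{105}) = (105|233) = +1.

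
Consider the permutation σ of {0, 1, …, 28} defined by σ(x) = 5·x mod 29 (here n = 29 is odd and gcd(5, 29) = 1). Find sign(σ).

Start at x=25: 25 → 9 → 16 → 22 → 23 → 28 → 24 → … (one orbit).
Decompose π into cycles: lengths [14, 14, 1] (3 cycles, including the fixed point 0).
Σ(ℓ_i−1) = 29−3 = 26; sign = (−1)^26 = +1.

+1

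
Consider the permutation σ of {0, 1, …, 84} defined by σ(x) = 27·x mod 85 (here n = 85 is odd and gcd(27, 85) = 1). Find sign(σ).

Start at x=49: 49 → 48 → 21 → 57 → 9 → 73 → 16 → … (one orbit).
Cycle lengths of π_27 on ℤ/85ℤ: [16, 16, 16, 16, 16, 4, 1]; 7 cycles in total.
With 7 cycles on 85 points, sign = (−1)^{85−7} = +1.

+1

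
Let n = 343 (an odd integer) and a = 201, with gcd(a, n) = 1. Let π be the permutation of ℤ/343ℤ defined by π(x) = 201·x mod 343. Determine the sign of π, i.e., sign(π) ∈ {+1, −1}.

-1

Start at x=338: 338 → 24 → 22 → 306 → 109 → 300 → 275 → … (one orbit).
Decompose π into cycles: lengths [294, 42, 6, 1] (4 cycles, including the fixed point 0).
sign(π) = (−1)^{n − #cycles} = (−1)^{343−4} = (−1)^339 = -1.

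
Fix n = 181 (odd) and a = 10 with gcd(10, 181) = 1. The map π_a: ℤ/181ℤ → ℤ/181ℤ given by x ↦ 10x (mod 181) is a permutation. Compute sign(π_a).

-1

Orbit of 178 under x↦10x: [178, 151, 62, 77, 46, 98, 75]… (length divides ord_181(10)).
Decompose π into cycles: lengths [180, 1] (2 cycles, including the fixed point 0).
n − c = 181 − 2 = 179; sign = (−1)^179 = -1.
Check: (10/181) = -1 by Zolotarev.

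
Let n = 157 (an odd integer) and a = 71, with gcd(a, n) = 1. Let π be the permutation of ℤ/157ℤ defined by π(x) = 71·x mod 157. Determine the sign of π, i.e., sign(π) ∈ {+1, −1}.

+1

Trace 11: π^k(11) = [11, 153, 30, 89, 39, 100, 35] for k=0..6.
5 cycles of lengths [39, 39, 39, 39, 1].
157 − 5 = 152 transpositions; sign(π) = (−1)^152 = +1.
Check: (71/157) = +1 by Zolotarev.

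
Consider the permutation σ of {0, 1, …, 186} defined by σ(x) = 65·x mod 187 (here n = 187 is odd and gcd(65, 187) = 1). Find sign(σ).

Orbit of 89 under x↦65x: [89, 175, 155, 164, 1, 65, 111]… (length divides ord_187(65)).
The orbit structure of x ↦ 65x mod 187: 17 orbits of sizes [16, 16, 16, 16, 16, 16, 16, 16, 16, 16, 16, 2, 2, 2, 2, 2, 1].
sign(π) = (−1)^{n − #cycles} = (−1)^{187−17} = (−1)^170 = +1.
Check: (65/187) = +1 by Zolotarev.

+1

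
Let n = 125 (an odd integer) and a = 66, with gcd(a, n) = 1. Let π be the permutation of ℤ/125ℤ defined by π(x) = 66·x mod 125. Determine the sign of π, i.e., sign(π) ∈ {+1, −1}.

Orbit of 16 under x↦66x: [16, 56, 71, 61, 26, 91, 6]… (length divides ord_125(66)).
Cycle lengths of π_66 on ℤ/125ℤ: [25, 25, 25, 25, 5, 5, 5, 5, 1, 1, 1, 1, 1]; 13 cycles in total.
n − c = 125 − 13 = 112; sign = (−1)^112 = +1.
Zolotarev: (66|125) = +1, matching the cycle-count sign.

+1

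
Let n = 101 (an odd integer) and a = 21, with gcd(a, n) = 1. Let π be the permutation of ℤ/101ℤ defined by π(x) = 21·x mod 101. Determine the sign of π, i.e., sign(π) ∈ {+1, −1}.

+1

Trace 77: π^k(77) = [77, 1, 21, 37, 70, 56, 65] for k=0..6.
Decompose π into cycles: lengths [50, 50, 1] (3 cycles, including the fixed point 0).
101 − 3 = 98 transpositions; sign(π) = (−1)^98 = +1.
(21|101)_J = +1 (Zolotarev's lemma cross-check).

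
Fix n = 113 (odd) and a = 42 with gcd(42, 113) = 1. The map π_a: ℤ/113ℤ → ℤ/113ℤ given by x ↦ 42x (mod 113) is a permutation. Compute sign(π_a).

-1

Start at x=35: 35 → 1 → 42 → 69 → 73 → 15 → 65 → … (one orbit).
Cycle type of π: 16×7 + 1; total 8 cycles.
With 8 cycles on 113 points, sign = (−1)^{113−8} = -1.
The Jacobi symbol (42|113) = -1 (Zolotarev) agrees.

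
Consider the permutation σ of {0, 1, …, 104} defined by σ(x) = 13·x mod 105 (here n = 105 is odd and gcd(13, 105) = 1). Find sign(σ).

Start at x=64: 64 → 97 → 1 → 13 → 64 (one orbit).
33 cycles of lengths [4, 4, 4, 4, 4, 4, 4, 4, 4, 4, 4, 4, 4, 4, 4, 4, 4, 4, 4, 4, 4, 2, 2, 2, 2, 2, 2, 2, 2, 2, 1, 1, 1].
sign(π) = (−1)^{n − #cycles} = (−1)^{105−33} = (−1)^72 = +1.

+1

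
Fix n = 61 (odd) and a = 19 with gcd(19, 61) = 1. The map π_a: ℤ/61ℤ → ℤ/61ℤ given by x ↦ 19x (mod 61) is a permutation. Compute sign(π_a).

+1

Start at x=1: 1 → 19 → 56 → 27 → 25 → 48 → 58 → … (one orbit).
Cycle lengths of π_19 on ℤ/61ℤ: [30, 30, 1]; 3 cycles in total.
sign(π) = (−1)^{n − #cycles} = (−1)^{61−3} = (−1)^58 = +1.
Zolotarev: (19|61) = +1, matching the cycle-count sign.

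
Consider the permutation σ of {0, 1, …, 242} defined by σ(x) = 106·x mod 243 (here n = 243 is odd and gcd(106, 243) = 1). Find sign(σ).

Orbit of 1 under x↦106x: [1, 106, 58, 73, 205, 103, 226]… (length divides ord_243(106)).
11 cycles of lengths [81, 81, 27, 27, 9, 9, 3, 3, 1, 1, 1].
n − c = 243 − 11 = 232; sign = (−1)^232 = +1.
The Jacobi symbol (106|243) = +1 (Zolotarev) agrees.

+1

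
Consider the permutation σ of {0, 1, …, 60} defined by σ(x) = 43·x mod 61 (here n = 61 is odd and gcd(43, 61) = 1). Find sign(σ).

-1

Start at x=27: 27 → 2 → 25 → 38 → 48 → 51 → 58 → … (one orbit).
2 cycles of lengths [60, 1].
n − c = 61 − 2 = 59; sign = (−1)^59 = -1.
The Jacobi symbol (43|61) = -1 (Zolotarev) agrees.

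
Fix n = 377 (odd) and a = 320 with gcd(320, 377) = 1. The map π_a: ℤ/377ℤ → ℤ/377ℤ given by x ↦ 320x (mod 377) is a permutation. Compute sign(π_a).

Orbit of 291 under x↦320x: [291, 1, 320, 233]… (length divides ord_377(320)).
Decompose π into cycles: lengths [4, 4, 4, 4, 4, 4, 4, 4, 4, 4, 4, 4, 4, 4, 4, 4, 4, 4, 4, 4, 4, 4, 4, 4, 4, 4, 4, 4, 4, 4, 4, 4, 4, 4, 4, 4, 4, 4, 4, 4, 4, 4, 4, 4, 4, 4, 4, 4, 4, 4, 4, 4, 4, 4, 4, 4, 4, 4, 4, 4, 4, 4, 4, 4, 4, 4, 4, 4, 4, 4, 4, 4, 4, 4, 4, 4, 4, 4, 4, 4, 4, 4, 4, 4, 4, 4, 4, 1, 1, 1, 1, 1, 1, 1, 1, 1, 1, 1, 1, 1, 1, 1, 1, 1, 1, 1, 1, 1, 1, 1, 1, 1, 1, 1, 1, 1] (116 cycles, including the fixed point 0).
With 116 cycles on 377 points, sign = (−1)^{377−116} = -1.

-1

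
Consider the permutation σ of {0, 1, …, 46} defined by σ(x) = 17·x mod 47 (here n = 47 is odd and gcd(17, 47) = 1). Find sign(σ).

Trace 6: π^k(6) = [6, 8, 42, 9, 12, 16, 37] for k=0..6.
Decompose π into cycles: lengths [23, 23, 1] (3 cycles, including the fixed point 0).
With 3 cycles on 47 points, sign = (−1)^{47−3} = +1.
The Jacobi symbol (17|47) = +1 (Zolotarev) agrees.

+1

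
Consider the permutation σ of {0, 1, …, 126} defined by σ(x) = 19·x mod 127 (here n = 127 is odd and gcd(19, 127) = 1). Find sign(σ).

Orbit of 1 under x↦19x: [1, 19, 107]… (length divides ord_127(19)).
The orbit structure of x ↦ 19x mod 127: 43 orbits of sizes [3, 3, 3, 3, 3, 3, 3, 3, 3, 3, 3, 3, 3, 3, 3, 3, 3, 3, 3, 3, 3, 3, 3, 3, 3, 3, 3, 3, 3, 3, 3, 3, 3, 3, 3, 3, 3, 3, 3, 3, 3, 3, 1].
127 − 43 = 84 transpositions; sign(π) = (−1)^84 = +1.
Check: (19/127) = +1 by Zolotarev.

+1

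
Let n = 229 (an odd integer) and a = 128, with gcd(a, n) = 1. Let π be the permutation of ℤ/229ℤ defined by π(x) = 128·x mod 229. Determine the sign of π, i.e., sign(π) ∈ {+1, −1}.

Start at x=175: 175 → 187 → 120 → 17 → 115 → 64 → 177 → … (one orbit).
Decompose π into cycles: lengths [76, 76, 76, 1] (4 cycles, including the fixed point 0).
n − c = 229 − 4 = 225; sign = (−1)^225 = -1.

-1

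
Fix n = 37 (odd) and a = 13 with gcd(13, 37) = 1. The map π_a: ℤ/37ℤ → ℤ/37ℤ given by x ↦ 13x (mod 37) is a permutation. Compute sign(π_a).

Trace 10: π^k(10) = [10, 19, 25, 29, 7, 17, 36] for k=0..6.
Decompose π into cycles: lengths [36, 1] (2 cycles, including the fixed point 0).
n − c = 37 − 2 = 35; sign = (−1)^35 = -1.
(13|37)_J = -1 (Zolotarev's lemma cross-check).

-1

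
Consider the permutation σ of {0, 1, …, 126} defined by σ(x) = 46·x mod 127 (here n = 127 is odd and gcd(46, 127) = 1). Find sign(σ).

-1

Start at x=17: 17 → 20 → 31 → 29 → 64 → 23 → 42 → … (one orbit).
Cycle lengths of π_46 on ℤ/127ℤ: [126, 1]; 2 cycles in total.
127 − 2 = 125 transpositions; sign(π) = (−1)^125 = -1.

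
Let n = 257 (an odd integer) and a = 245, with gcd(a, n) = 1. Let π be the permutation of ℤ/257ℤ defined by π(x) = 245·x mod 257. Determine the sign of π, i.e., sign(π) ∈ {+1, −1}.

Start at x=105: 105 → 25 → 214 → 2 → 233 → 31 → 142 → … (one orbit).
π_245 has 2 disjoint cycles with lengths [256, 1] on {0,…,256}.
With 2 cycles on 257 points, sign = (−1)^{257−2} = -1.
(245|257)_J = -1 (Zolotarev's lemma cross-check).

-1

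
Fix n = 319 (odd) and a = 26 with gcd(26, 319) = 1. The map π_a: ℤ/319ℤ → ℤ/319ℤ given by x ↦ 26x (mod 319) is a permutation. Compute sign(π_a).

Trace 111: π^k(111) = [111, 15, 71, 251, 146, 287, 125] for k=0..6.
6 cycles of lengths [140, 140, 28, 5, 5, 1].
n − c = 319 − 6 = 313; sign = (−1)^313 = -1.
Zolotarev: (26|319) = -1, matching the cycle-count sign.

-1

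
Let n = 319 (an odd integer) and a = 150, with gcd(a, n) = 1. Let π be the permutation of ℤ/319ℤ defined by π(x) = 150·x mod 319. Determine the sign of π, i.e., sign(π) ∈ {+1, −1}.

-1

Orbit of 223 under x↦150x: [223, 274, 268, 6, 262, 63, 199]… (length divides ord_319(150)).
The orbit structure of x ↦ 150x mod 319: 8 orbits of sizes [70, 70, 70, 70, 14, 14, 10, 1].
With 8 cycles on 319 points, sign = (−1)^{319−8} = -1.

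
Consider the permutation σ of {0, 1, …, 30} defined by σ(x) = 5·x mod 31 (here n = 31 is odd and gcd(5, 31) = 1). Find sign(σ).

+1

Orbit of 1 under x↦5x: [1, 5, 25]… (length divides ord_31(5)).
Cycle lengths of π_5 on ℤ/31ℤ: [3, 3, 3, 3, 3, 3, 3, 3, 3, 3, 1]; 11 cycles in total.
n − c = 31 − 11 = 20; sign = (−1)^20 = +1.
Zolotarev: (5|31) = +1, matching the cycle-count sign.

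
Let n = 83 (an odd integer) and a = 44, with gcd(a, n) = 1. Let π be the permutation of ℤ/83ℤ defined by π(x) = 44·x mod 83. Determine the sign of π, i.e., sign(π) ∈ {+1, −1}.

+1

Start at x=41: 41 → 61 → 28 → 70 → 9 → 64 → 77 → … (one orbit).
π_44 has 3 disjoint cycles with lengths [41, 41, 1] on {0,…,82}.
3 cycles on 83: each ℓ→(−1)^(ℓ−1), product (−1)^80 = +1.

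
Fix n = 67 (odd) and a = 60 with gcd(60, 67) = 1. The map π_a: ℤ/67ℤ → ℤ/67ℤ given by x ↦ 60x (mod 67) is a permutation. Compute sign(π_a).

Start at x=37: 37 → 9 → 4 → 39 → 62 → 35 → 23 → … (one orbit).
Decompose π into cycles: lengths [33, 33, 1] (3 cycles, including the fixed point 0).
n − c = 67 − 3 = 64; sign = (−1)^64 = +1.
Zolotarev: (60|67) = +1, matching the cycle-count sign.

+1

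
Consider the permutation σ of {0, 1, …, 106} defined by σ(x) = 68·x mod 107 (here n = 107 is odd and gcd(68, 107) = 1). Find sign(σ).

-1

Orbit of 83 under x↦68x: [83, 80, 90, 21, 37, 55, 102]… (length divides ord_107(68)).
The orbit structure of x ↦ 68x mod 107: 2 orbits of sizes [106, 1].
n − c = 107 − 2 = 105; sign = (−1)^105 = -1.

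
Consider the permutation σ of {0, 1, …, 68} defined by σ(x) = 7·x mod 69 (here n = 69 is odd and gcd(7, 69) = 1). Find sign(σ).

-1

Trace 13: π^k(13) = [13, 22, 16, 43, 25, 37, 52] for k=0..6.
π_7 has 6 disjoint cycles with lengths [22, 22, 22, 1, 1, 1] on {0,…,68}.
sign(π) = (−1)^{n − #cycles} = (−1)^{69−6} = (−1)^63 = -1.
Check: (7/69) = -1 by Zolotarev.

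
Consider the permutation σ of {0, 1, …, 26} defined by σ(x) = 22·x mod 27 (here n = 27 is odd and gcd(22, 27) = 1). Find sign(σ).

Trace 22: π^k(22) = [22, 25, 10, 4, 7, 19, 13] for k=0..6.
Decompose π into cycles: lengths [9, 9, 3, 3, 1, 1, 1] (7 cycles, including the fixed point 0).
7 cycles on 27: each ℓ→(−1)^(ℓ−1), product (−1)^20 = +1.

+1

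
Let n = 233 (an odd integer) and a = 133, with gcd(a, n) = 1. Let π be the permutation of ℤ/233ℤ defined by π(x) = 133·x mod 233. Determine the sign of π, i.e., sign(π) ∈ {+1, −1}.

Orbit of 36 under x↦133x: [36, 128, 15, 131, 181, 74, 56]… (length divides ord_233(133)).
π_133 has 3 disjoint cycles with lengths [116, 116, 1] on {0,…,232}.
233 − 3 = 230 transpositions; sign(π) = (−1)^230 = +1.

+1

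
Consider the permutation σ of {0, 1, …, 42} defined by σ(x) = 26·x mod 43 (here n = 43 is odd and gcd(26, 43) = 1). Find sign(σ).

Orbit of 30 under x↦26x: [30, 6, 27, 14, 20, 4, 18]… (length divides ord_43(26)).
2 cycles of lengths [42, 1].
n − c = 43 − 2 = 41; sign = (−1)^41 = -1.
(26|43)_J = -1 (Zolotarev's lemma cross-check).

-1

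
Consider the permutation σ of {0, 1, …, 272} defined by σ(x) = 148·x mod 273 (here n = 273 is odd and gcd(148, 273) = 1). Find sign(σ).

Start at x=190: 190 → 1 → 148 → 64 → 190 (one orbit).
The orbit structure of x ↦ 148x mod 273: 84 orbits of sizes [4, 4, 4, 4, 4, 4, 4, 4, 4, 4, 4, 4, 4, 4, 4, 4, 4, 4, 4, 4, 4, 4, 4, 4, 4, 4, 4, 4, 4, 4, 4, 4, 4, 4, 4, 4, 4, 4, 4, 4, 4, 4, 4, 4, 4, 4, 4, 4, 4, 4, 4, 4, 4, 4, 4, 4, 4, 4, 4, 4, 4, 4, 4, 1, 1, 1, 1, 1, 1, 1, 1, 1, 1, 1, 1, 1, 1, 1, 1, 1, 1, 1, 1, 1].
sign(π) = (−1)^{n − #cycles} = (−1)^{273−84} = (−1)^189 = -1.
Check: (148/273) = -1 by Zolotarev.

-1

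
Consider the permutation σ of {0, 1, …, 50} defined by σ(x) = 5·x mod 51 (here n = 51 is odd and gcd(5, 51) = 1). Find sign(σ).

+1

Trace 11: π^k(11) = [11, 4, 20, 49, 41, 1, 5] for k=0..6.
Cycle type of π: 16×3 + 2 + 1; total 5 cycles.
With 5 cycles on 51 points, sign = (−1)^{51−5} = +1.
Check: (5/51) = +1 by Zolotarev.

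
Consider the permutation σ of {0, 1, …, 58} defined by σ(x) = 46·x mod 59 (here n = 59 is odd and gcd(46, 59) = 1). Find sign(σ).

+1

Trace 27: π^k(27) = [27, 3, 20, 35, 17, 15, 41] for k=0..6.
π_46 has 3 disjoint cycles with lengths [29, 29, 1] on {0,…,58}.
Σ(ℓ_i−1) = 59−3 = 56; sign = (−1)^56 = +1.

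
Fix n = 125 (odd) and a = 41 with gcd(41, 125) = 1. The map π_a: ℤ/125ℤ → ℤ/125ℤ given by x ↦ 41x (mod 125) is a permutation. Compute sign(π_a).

+1

Trace 111: π^k(111) = [111, 51, 91, 106, 96, 61, 1] for k=0..6.
13 cycles of lengths [25, 25, 25, 25, 5, 5, 5, 5, 1, 1, 1, 1, 1].
125 − 13 = 112 transpositions; sign(π) = (−1)^112 = +1.
(41|125)_J = +1 (Zolotarev's lemma cross-check).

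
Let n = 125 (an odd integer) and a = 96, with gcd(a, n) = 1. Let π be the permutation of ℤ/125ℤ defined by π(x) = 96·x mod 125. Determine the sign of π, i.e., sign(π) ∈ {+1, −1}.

Orbit of 1 under x↦96x: [1, 96, 91, 111, 31, 101, 71]… (length divides ord_125(96)).
Decompose π into cycles: lengths [25, 25, 25, 25, 5, 5, 5, 5, 1, 1, 1, 1, 1] (13 cycles, including the fixed point 0).
sign(π) = (−1)^{n − #cycles} = (−1)^{125−13} = (−1)^112 = +1.

+1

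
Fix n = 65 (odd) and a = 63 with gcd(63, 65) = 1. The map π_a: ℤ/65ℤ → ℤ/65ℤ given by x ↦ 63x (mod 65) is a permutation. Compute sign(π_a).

+1

Orbit of 49 under x↦63x: [49, 32, 1, 63, 4, 57, 16]… (length divides ord_65(63)).
Decompose π into cycles: lengths [12, 12, 12, 12, 12, 4, 1] (7 cycles, including the fixed point 0).
7 cycles on 65: each ℓ→(−1)^(ℓ−1), product (−1)^58 = +1.
Check: (63/65) = +1 by Zolotarev.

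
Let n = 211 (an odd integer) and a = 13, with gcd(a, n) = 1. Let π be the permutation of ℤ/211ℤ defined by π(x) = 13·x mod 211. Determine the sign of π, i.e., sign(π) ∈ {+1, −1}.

Start at x=1: 1 → 13 → 169 → 87 → 76 → 144 → 184 → … (one orbit).
7 cycles of lengths [35, 35, 35, 35, 35, 35, 1].
211 − 7 = 204 transpositions; sign(π) = (−1)^204 = +1.
Via Zolotarev, sign(π_{13}) = (13|211) = +1.

+1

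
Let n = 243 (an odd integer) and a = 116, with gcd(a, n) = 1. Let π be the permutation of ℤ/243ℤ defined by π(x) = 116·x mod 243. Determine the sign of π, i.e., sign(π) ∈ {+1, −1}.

Trace 62: π^k(62) = [62, 145, 53, 73, 206, 82, 35] for k=0..6.
Cycle lengths of π_116 on ℤ/243ℤ: [54, 54, 54, 18, 18, 18, 6, 6, 6, 2, 2, 2, 2, 1]; 14 cycles in total.
14 cycles on 243: each ℓ→(−1)^(ℓ−1), product (−1)^229 = -1.

-1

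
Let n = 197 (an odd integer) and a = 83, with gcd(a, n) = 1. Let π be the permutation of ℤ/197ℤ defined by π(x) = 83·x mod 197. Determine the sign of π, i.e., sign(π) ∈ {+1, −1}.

+1

Trace 104: π^k(104) = [104, 161, 164, 19, 1, 83, 191] for k=0..6.
Decompose π into cycles: lengths [14, 14, 14, 14, 14, 14, 14, 14, 14, 14, 14, 14, 14, 14, 1] (15 cycles, including the fixed point 0).
Σ(ℓ_i−1) = 197−15 = 182; sign = (−1)^182 = +1.
Zolotarev: (83|197) = +1, matching the cycle-count sign.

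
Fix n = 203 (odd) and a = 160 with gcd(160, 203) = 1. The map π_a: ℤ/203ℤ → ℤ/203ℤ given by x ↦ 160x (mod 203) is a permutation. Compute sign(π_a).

+1

Start at x=27: 27 → 57 → 188 → 36 → 76 → 183 → 48 → … (one orbit).
Cycle type of π: 28×7 + 2×3 + 1; total 11 cycles.
With 11 cycles on 203 points, sign = (−1)^{203−11} = +1.
Zolotarev: (160|203) = +1, matching the cycle-count sign.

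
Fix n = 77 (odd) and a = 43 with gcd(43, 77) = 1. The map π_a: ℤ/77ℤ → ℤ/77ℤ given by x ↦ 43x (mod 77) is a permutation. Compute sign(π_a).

-1

Start at x=43: 43 → 1 → 43 (one orbit).
Cycle lengths of π_43 on ℤ/77ℤ: [2, 2, 2, 2, 2, 2, 2, 2, 2, 2, 2, 2, 2, 2, 2, 2, 2, 2, 2, 2, 2, 2, 2, 2, 2, 2, 2, 2, 2, 2, 2, 2, 2, 2, 2, 1, 1, 1, 1, 1, 1, 1]; 42 cycles in total.
sign(π) = (−1)^{n − #cycles} = (−1)^{77−42} = (−1)^35 = -1.
The Jacobi symbol (43|77) = -1 (Zolotarev) agrees.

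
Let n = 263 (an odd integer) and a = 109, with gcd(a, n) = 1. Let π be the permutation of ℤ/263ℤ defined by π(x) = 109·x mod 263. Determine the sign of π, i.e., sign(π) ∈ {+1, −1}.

+1

Trace 138: π^k(138) = [138, 51, 36, 242, 78, 86, 169] for k=0..6.
The orbit structure of x ↦ 109x mod 263: 3 orbits of sizes [131, 131, 1].
Σ(ℓ_i−1) = 263−3 = 260; sign = (−1)^260 = +1.
Check: (109/263) = +1 by Zolotarev.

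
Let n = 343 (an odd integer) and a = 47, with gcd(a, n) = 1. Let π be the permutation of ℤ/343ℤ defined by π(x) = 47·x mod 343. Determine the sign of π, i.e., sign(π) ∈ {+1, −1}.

-1

Orbit of 284 under x↦47x: [284, 314, 9, 80, 330, 75, 95]… (length divides ord_343(47)).
4 cycles of lengths [294, 42, 6, 1].
n − c = 343 − 4 = 339; sign = (−1)^339 = -1.
Zolotarev: (47|343) = -1, matching the cycle-count sign.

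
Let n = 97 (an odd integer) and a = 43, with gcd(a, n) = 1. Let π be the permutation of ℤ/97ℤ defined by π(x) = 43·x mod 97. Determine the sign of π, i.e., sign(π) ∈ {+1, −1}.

Start at x=22: 22 → 73 → 35 → 50 → 16 → 9 → 96 → … (one orbit).
The orbit structure of x ↦ 43x mod 97: 5 orbits of sizes [24, 24, 24, 24, 1].
n − c = 97 − 5 = 92; sign = (−1)^92 = +1.
(43|97)_J = +1 (Zolotarev's lemma cross-check).

+1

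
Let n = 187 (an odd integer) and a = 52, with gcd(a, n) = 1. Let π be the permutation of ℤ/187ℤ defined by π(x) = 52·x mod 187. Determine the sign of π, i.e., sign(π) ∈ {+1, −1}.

Start at x=171: 171 → 103 → 120 → 69 → 35 → 137 → 18 → … (one orbit).
The orbit structure of x ↦ 52x mod 187: 34 orbits of sizes [10, 10, 10, 10, 10, 10, 10, 10, 10, 10, 10, 10, 10, 10, 10, 10, 10, 1, 1, 1, 1, 1, 1, 1, 1, 1, 1, 1, 1, 1, 1, 1, 1, 1].
Σ(ℓ_i−1) = 187−34 = 153; sign = (−1)^153 = -1.
Via Zolotarev, sign(π_{52}) = (52|187) = -1.

-1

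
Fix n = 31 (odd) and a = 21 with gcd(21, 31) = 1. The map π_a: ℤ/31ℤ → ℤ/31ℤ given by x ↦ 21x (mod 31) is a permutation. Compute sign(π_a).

-1

Trace 4: π^k(4) = [4, 22, 28, 30, 10, 24, 8] for k=0..6.
2 cycles of lengths [30, 1].
2 cycles on 31: each ℓ→(−1)^(ℓ−1), product (−1)^29 = -1.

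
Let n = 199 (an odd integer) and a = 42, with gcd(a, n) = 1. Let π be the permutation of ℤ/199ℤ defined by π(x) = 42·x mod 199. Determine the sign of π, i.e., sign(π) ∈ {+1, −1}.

-1

Orbit of 85 under x↦42x: [85, 187, 93, 125, 76, 8, 137]… (length divides ord_199(42)).
4 cycles of lengths [66, 66, 66, 1].
With 4 cycles on 199 points, sign = (−1)^{199−4} = -1.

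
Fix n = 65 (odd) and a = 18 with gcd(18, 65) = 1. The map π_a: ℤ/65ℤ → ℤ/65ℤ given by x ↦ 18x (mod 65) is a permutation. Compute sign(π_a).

+1

Trace 1: π^k(1) = [1, 18, 64, 47] for k=0..3.
The orbit structure of x ↦ 18x mod 65: 17 orbits of sizes [4, 4, 4, 4, 4, 4, 4, 4, 4, 4, 4, 4, 4, 4, 4, 4, 1].
Σ(ℓ_i−1) = 65−17 = 48; sign = (−1)^48 = +1.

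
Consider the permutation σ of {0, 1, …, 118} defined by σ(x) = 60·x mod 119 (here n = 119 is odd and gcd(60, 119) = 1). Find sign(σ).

Trace 81: π^k(81) = [81, 100, 50, 25, 72, 36, 18] for k=0..6.
π_60 has 9 disjoint cycles with lengths [24, 24, 24, 24, 8, 8, 3, 3, 1] on {0,…,118}.
119 − 9 = 110 transpositions; sign(π) = (−1)^110 = +1.

+1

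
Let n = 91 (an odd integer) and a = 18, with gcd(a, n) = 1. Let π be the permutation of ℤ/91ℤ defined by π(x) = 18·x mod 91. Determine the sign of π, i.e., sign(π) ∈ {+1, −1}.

-1

Orbit of 57 under x↦18x: [57, 25, 86, 1, 18, 51, 8]… (length divides ord_91(18)).
The orbit structure of x ↦ 18x mod 91: 12 orbits of sizes [12, 12, 12, 12, 12, 12, 4, 4, 4, 3, 3, 1].
n − c = 91 − 12 = 79; sign = (−1)^79 = -1.
The Jacobi symbol (18|91) = -1 (Zolotarev) agrees.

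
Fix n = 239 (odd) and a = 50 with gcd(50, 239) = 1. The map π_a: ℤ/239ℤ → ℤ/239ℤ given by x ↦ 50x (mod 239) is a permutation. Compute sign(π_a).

Orbit of 12 under x↦50x: [12, 122, 125, 36, 127, 136, 108]… (length divides ord_239(50)).
Cycle type of π: 119×2 + 1; total 3 cycles.
sign(π) = (−1)^{n − #cycles} = (−1)^{239−3} = (−1)^236 = +1.
The Jacobi symbol (50|239) = +1 (Zolotarev) agrees.

+1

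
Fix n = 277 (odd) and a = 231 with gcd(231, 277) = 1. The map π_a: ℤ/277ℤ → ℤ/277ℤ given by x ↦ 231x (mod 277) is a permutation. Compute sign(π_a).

Start at x=11: 11 → 48 → 8 → 186 → 31 → 236 → 224 → … (one orbit).
π_231 has 2 disjoint cycles with lengths [276, 1] on {0,…,276}.
sign(π) = (−1)^{n − #cycles} = (−1)^{277−2} = (−1)^275 = -1.
Via Zolotarev, sign(π_{231}) = (231|277) = -1.

-1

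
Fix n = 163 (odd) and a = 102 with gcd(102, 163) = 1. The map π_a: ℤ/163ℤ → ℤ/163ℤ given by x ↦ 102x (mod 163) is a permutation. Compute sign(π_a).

-1

Trace 126: π^k(126) = [126, 138, 58, 48, 6, 123, 158] for k=0..6.
The orbit structure of x ↦ 102x mod 163: 4 orbits of sizes [54, 54, 54, 1].
n − c = 163 − 4 = 159; sign = (−1)^159 = -1.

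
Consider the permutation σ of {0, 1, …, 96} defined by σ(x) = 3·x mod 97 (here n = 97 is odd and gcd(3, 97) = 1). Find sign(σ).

+1

Start at x=62: 62 → 89 → 73 → 25 → 75 → 31 → 93 → … (one orbit).
π_3 has 3 disjoint cycles with lengths [48, 48, 1] on {0,…,96}.
Σ(ℓ_i−1) = 97−3 = 94; sign = (−1)^94 = +1.
Zolotarev: (3|97) = +1, matching the cycle-count sign.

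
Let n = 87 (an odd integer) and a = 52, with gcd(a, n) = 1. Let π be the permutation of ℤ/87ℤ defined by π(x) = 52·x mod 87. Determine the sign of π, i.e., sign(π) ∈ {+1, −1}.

+1

Orbit of 16 under x↦52x: [16, 49, 25, 82, 1, 52, 7]… (length divides ord_87(52)).
π_52 has 15 disjoint cycles with lengths [7, 7, 7, 7, 7, 7, 7, 7, 7, 7, 7, 7, 1, 1, 1] on {0,…,86}.
87 − 15 = 72 transpositions; sign(π) = (−1)^72 = +1.
The Jacobi symbol (52|87) = +1 (Zolotarev) agrees.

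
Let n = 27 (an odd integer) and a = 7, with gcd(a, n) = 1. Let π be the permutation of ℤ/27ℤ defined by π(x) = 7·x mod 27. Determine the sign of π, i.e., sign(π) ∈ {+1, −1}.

Orbit of 4 under x↦7x: [4, 1, 7, 22, 19, 25, 13]… (length divides ord_27(7)).
7 cycles of lengths [9, 9, 3, 3, 1, 1, 1].
7 cycles on 27: each ℓ→(−1)^(ℓ−1), product (−1)^20 = +1.

+1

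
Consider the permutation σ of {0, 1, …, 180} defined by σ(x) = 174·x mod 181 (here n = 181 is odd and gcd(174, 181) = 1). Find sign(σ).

Start at x=1: 1 → 174 → 49 → 19 → 48 → 26 → 180 → … (one orbit).
16 cycles of lengths [12, 12, 12, 12, 12, 12, 12, 12, 12, 12, 12, 12, 12, 12, 12, 1].
16 cycles on 181: each ℓ→(−1)^(ℓ−1), product (−1)^165 = -1.
Check: (174/181) = -1 by Zolotarev.

-1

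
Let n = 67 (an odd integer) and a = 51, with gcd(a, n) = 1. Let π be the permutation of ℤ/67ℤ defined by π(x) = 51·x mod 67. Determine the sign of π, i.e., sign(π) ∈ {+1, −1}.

Start at x=54: 54 → 7 → 22 → 50 → 4 → 3 → 19 → … (one orbit).
π_51 has 2 disjoint cycles with lengths [66, 1] on {0,…,66}.
With 2 cycles on 67 points, sign = (−1)^{67−2} = -1.

-1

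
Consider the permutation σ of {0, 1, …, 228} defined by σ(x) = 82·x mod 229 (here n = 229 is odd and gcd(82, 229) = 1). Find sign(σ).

Start at x=83: 83 → 165 → 19 → 184 → 203 → 158 → 132 → … (one orbit).
5 cycles of lengths [57, 57, 57, 57, 1].
sign(π) = (−1)^{n − #cycles} = (−1)^{229−5} = (−1)^224 = +1.
Check: (82/229) = +1 by Zolotarev.

+1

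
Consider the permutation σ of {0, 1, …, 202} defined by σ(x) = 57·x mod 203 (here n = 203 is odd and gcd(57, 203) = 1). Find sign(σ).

Start at x=57: 57 → 1 → 57 (one orbit).
Decompose π into cycles: lengths [2, 2, 2, 2, 2, 2, 2, 2, 2, 2, 2, 2, 2, 2, 2, 2, 2, 2, 2, 2, 2, 2, 2, 2, 2, 2, 2, 2, 2, 2, 2, 2, 2, 2, 2, 2, 2, 2, 2, 2, 2, 2, 2, 2, 2, 2, 2, 2, 2, 2, 2, 2, 2, 2, 2, 2, 2, 2, 2, 2, 2, 2, 2, 2, 2, 2, 2, 2, 2, 2, 2, 2, 2, 2, 2, 2, 2, 2, 2, 2, 2, 2, 2, 2, 2, 2, 2, 2, 2, 2, 2, 2, 2, 2, 2, 2, 2, 2, 1, 1, 1, 1, 1, 1, 1] (105 cycles, including the fixed point 0).
With 105 cycles on 203 points, sign = (−1)^{203−105} = +1.
Via Zolotarev, sign(π_{57}) = (57|203) = +1.

+1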